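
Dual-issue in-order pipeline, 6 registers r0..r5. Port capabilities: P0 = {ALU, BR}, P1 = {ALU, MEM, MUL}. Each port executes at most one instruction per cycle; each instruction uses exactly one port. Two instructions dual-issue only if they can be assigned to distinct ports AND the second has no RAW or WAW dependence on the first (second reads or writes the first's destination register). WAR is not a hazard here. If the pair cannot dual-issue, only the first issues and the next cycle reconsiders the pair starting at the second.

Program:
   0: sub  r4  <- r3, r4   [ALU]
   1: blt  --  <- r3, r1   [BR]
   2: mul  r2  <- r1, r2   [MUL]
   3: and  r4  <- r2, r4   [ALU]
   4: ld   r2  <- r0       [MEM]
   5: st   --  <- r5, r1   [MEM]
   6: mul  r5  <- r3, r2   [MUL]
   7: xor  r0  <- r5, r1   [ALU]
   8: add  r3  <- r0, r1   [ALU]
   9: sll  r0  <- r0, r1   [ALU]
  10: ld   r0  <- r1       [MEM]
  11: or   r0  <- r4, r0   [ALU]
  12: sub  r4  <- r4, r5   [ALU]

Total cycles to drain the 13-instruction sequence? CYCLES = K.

CYCLES = 9

c0: i0+i1 sub+blt  pair
c1: i2 mul  RAW r2
c2: i3+i4 and+ld  pair
c3: i5 st  no-port MEM/MUL
c4: i6 mul  RAW r5
c5: i7 xor  RAW r0
c6: i8+i9 add+sll  pair
c7: i10 ld  RAW+WAW r0
c8: i11+i12 or+sub  pair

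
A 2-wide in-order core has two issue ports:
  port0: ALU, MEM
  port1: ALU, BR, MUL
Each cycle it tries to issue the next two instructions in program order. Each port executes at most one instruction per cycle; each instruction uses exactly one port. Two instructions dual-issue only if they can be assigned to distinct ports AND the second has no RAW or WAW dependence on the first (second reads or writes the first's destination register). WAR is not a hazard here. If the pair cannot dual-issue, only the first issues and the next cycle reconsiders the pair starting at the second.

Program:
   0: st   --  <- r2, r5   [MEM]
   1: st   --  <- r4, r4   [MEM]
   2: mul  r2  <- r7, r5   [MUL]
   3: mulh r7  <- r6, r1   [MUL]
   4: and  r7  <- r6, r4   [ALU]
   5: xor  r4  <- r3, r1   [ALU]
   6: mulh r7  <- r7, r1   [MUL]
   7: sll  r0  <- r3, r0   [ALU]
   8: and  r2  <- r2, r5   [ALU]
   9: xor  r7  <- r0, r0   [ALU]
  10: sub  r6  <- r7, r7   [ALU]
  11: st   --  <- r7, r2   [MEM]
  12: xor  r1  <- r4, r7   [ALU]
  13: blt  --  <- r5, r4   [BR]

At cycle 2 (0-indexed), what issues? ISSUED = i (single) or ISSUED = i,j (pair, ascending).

[0] i0  st  -- no-port MEM/MEM
[1] i1/i2  st+mul  -- pair
[2] i3  mulh  -- WAW r7
[3] i4/i5  and+xor  -- pair
[4] i6/i7  mulh+sll  -- pair
[5] i8/i9  and+xor  -- pair
[6] i10/i11  sub+st  -- pair
[7] i12/i13  xor+blt  -- pair

ISSUED = 3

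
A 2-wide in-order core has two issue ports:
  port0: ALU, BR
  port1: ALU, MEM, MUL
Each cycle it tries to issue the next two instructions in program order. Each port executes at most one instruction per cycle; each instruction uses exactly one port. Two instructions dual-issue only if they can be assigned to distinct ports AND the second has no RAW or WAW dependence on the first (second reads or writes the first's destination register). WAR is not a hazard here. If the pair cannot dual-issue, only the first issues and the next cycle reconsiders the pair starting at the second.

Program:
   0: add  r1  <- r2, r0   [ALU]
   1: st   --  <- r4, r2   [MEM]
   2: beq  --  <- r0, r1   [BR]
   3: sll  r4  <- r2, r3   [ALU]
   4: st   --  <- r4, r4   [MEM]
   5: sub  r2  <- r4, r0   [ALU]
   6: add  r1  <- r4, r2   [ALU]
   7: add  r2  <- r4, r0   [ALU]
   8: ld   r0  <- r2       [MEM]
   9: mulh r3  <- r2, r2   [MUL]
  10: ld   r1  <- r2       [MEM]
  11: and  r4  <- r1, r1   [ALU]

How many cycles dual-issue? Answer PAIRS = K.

c0: i0/i1 add.ALU/st.MEM  2-wide
c1: i2/i3 beq.BR/sll.ALU  2-wide
c2: i4/i5 st.MEM/sub.ALU  2-wide
c3: i6/i7 add.ALU/add.ALU  2-wide
c4: i8 ld.MEM  no-port MEM/MUL
c5: i9 mulh.MUL  no-port MUL/MEM
c6: i10 ld.MEM  RAW r1
c7: i11 and.ALU  tail

PAIRS = 4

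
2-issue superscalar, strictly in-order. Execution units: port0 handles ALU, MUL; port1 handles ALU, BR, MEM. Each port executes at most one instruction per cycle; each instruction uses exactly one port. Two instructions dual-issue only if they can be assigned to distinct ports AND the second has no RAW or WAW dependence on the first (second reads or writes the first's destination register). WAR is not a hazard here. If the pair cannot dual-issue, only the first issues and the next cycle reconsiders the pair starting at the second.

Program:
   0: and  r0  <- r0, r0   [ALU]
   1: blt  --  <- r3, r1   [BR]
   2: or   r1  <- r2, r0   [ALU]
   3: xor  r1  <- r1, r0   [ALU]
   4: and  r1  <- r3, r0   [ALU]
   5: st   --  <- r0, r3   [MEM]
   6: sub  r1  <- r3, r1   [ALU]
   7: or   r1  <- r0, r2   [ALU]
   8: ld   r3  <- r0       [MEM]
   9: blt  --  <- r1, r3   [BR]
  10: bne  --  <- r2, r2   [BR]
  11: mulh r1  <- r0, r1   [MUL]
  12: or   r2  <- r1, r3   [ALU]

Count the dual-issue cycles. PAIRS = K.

#0 head=0: and/blt i0&i1 pair
#1 head=2: or i2 RAW+WAW r1
#2 head=3: xor i3 WAW r1
#3 head=4: and/st i4&i5 pair
#4 head=6: sub i6 WAW r1
#5 head=7: or/ld i7&i8 pair
#6 head=9: blt i9 no-port BR/BR
#7 head=10: bne/mulh i10&i11 pair
#8 head=12: or i12 tail

PAIRS = 4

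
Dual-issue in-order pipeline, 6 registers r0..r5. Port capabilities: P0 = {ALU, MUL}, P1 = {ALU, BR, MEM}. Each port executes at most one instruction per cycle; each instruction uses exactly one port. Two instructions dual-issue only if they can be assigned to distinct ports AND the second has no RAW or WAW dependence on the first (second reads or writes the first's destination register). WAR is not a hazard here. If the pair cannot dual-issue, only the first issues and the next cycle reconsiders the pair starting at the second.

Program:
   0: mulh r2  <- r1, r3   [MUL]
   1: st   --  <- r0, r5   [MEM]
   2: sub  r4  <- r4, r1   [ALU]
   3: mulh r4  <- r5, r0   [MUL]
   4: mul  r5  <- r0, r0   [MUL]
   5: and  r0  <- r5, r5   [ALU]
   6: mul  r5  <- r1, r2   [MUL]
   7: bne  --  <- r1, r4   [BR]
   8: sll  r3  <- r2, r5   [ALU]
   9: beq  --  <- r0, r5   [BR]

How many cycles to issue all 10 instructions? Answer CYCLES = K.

CYCLES = 7

t=0 i0+i1:mulh.MUL;st.MEM ; pair
t=1 i2:sub.ALU ; WAW r4
t=2 i3:mulh.MUL ; no-port MUL/MUL
t=3 i4:mul.MUL ; RAW r5
t=4 i5+i6:and.ALU;mul.MUL ; pair
t=5 i7+i8:bne.BR;sll.ALU ; pair
t=6 i9:beq.BR ; tail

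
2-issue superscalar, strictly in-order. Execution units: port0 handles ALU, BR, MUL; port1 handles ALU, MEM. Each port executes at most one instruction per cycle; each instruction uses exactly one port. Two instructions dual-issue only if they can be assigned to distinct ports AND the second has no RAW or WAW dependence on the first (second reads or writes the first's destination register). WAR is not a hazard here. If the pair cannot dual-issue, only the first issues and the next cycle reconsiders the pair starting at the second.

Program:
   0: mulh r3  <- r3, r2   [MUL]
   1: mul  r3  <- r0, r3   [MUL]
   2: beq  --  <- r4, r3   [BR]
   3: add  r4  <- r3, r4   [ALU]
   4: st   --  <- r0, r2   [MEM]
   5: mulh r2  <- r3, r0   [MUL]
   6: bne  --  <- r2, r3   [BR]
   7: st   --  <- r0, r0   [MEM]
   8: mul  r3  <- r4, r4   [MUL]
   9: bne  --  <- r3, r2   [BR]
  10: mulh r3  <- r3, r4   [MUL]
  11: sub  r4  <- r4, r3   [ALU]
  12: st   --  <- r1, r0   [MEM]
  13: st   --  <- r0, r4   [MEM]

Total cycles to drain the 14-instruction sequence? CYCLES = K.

#0 head=0: mulh.MUL i0 no-port MUL/MUL
#1 head=1: mul.MUL i1 no-port MUL/BR
#2 head=2: beq.BR+add.ALU i2/i3 dual
#3 head=4: st.MEM+mulh.MUL i4/i5 dual
#4 head=6: bne.BR+st.MEM i6/i7 dual
#5 head=8: mul.MUL i8 no-port MUL/BR
#6 head=9: bne.BR i9 no-port BR/MUL
#7 head=10: mulh.MUL i10 RAW r3
#8 head=11: sub.ALU+st.MEM i11/i12 dual
#9 head=13: st.MEM i13 tail

CYCLES = 10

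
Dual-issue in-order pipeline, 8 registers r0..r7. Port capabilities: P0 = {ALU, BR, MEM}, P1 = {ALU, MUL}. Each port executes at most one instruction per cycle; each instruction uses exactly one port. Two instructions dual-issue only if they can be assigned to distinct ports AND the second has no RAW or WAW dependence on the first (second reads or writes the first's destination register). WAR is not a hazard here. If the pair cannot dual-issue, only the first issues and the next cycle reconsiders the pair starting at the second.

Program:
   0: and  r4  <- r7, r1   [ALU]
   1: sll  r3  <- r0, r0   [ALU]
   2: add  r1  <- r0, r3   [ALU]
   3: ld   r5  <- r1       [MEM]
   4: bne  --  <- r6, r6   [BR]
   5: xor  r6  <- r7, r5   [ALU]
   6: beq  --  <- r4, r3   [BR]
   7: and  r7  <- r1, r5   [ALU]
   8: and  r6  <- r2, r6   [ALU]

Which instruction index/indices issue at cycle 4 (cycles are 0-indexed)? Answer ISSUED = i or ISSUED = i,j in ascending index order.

[0] i0,i1  and.ALU;sll.ALU  -- pair
[1] i2  add.ALU  -- RAW r1
[2] i3  ld.MEM  -- no-port MEM/BR
[3] i4,i5  bne.BR;xor.ALU  -- pair
[4] i6,i7  beq.BR;and.ALU  -- pair
[5] i8  and.ALU  -- tail

ISSUED = 6,7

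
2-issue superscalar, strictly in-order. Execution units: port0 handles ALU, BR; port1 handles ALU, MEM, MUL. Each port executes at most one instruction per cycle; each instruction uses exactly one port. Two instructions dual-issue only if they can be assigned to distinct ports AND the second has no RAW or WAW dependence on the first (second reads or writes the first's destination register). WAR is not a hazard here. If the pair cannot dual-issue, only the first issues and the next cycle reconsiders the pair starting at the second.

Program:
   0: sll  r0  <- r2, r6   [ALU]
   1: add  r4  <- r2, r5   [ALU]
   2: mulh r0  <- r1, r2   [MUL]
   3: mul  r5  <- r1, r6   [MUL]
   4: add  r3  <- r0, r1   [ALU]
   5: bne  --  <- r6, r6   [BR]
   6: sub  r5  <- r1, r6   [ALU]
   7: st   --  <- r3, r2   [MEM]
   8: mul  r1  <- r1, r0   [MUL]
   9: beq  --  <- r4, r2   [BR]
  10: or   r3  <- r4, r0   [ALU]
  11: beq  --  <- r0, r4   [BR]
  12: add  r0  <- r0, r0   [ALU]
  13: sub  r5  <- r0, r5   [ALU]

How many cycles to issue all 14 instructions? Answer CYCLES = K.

0. sll.ALU+add.ALU @i0&i1  | 2-wide
1. mulh.MUL @i2  | no-port MUL/MUL
2. mul.MUL+add.ALU @i3&i4  | 2-wide
3. bne.BR+sub.ALU @i5&i6  | 2-wide
4. st.MEM @i7  | no-port MEM/MUL
5. mul.MUL+beq.BR @i8&i9  | 2-wide
6. or.ALU+beq.BR @i10&i11  | 2-wide
7. add.ALU @i12  | RAW r0
8. sub.ALU @i13  | tail

CYCLES = 9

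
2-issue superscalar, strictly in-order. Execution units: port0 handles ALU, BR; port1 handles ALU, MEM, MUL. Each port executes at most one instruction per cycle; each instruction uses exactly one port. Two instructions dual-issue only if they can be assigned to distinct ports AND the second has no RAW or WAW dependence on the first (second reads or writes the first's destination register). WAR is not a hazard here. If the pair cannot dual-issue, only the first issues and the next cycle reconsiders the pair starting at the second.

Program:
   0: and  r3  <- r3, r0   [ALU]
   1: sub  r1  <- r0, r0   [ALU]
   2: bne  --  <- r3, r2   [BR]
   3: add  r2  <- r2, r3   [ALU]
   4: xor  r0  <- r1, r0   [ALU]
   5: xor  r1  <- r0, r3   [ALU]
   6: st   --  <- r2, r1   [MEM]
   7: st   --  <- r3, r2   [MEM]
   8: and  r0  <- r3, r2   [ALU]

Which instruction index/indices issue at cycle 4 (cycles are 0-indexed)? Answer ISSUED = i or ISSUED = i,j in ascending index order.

ISSUED = 6

  cy0 -> i0,i1 (and;sub) pair
  cy1 -> i2,i3 (bne;add) pair
  cy2 -> i4 (xor) RAW r0
  cy3 -> i5 (xor) RAW r1
  cy4 -> i6 (st) no-port MEM/MEM
  cy5 -> i7,i8 (st;and) pair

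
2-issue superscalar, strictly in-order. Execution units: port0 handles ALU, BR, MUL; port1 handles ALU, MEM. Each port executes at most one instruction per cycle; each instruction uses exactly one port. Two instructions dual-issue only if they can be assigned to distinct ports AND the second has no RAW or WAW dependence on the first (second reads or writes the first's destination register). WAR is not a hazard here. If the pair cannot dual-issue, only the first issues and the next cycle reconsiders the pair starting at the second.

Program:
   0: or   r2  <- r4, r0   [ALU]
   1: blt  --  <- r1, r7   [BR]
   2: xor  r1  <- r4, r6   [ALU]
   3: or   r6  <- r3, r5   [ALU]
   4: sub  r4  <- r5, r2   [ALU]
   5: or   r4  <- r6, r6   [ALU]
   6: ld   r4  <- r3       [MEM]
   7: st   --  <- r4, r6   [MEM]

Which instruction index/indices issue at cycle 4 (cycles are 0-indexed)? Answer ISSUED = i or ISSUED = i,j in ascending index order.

t=0 i0+i1:or.ALU/blt.BR ; dual
t=1 i2+i3:xor.ALU/or.ALU ; dual
t=2 i4:sub.ALU ; WAW r4
t=3 i5:or.ALU ; WAW r4
t=4 i6:ld.MEM ; no-port MEM/MEM
t=5 i7:st.MEM ; tail

ISSUED = 6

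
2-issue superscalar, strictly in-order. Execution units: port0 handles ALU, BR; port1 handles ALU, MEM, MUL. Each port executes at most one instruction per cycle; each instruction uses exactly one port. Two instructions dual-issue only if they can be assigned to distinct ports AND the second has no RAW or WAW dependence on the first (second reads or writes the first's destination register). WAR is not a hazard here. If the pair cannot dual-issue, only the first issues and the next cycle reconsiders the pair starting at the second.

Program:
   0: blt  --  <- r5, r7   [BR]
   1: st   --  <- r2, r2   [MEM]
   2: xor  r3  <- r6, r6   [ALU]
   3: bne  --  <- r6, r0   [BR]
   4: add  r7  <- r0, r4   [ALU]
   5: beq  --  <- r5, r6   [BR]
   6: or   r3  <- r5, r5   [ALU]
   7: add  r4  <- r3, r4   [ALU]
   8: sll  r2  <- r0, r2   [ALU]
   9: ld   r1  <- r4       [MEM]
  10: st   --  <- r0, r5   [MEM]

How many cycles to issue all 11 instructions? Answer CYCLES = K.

CYCLES = 7

t=0 i0+i1:blt st ; pair
t=1 i2+i3:xor bne ; pair
t=2 i4+i5:add beq ; pair
t=3 i6:or ; RAW r3
t=4 i7+i8:add sll ; pair
t=5 i9:ld ; no-port MEM/MEM
t=6 i10:st ; tail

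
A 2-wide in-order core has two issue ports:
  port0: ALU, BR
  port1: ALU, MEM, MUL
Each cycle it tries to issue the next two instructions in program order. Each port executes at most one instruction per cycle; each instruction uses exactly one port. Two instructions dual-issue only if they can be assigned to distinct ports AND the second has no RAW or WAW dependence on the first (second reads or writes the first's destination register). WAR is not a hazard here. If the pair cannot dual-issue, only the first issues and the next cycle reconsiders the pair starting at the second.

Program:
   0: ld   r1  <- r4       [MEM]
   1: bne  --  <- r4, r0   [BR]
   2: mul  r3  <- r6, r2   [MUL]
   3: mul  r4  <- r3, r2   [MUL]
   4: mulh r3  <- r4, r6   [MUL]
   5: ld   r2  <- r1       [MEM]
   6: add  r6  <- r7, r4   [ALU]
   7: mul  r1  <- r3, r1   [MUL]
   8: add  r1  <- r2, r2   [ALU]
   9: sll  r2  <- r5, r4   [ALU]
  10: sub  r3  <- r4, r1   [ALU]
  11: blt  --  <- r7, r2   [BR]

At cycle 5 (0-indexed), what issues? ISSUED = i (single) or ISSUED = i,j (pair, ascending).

ISSUED = 7

c0: i0&i1 ld.MEM bne.BR  pair
c1: i2 mul.MUL  no-port MUL/MUL
c2: i3 mul.MUL  no-port MUL/MUL
c3: i4 mulh.MUL  no-port MUL/MEM
c4: i5&i6 ld.MEM add.ALU  pair
c5: i7 mul.MUL  WAW r1
c6: i8&i9 add.ALU sll.ALU  pair
c7: i10&i11 sub.ALU blt.BR  pair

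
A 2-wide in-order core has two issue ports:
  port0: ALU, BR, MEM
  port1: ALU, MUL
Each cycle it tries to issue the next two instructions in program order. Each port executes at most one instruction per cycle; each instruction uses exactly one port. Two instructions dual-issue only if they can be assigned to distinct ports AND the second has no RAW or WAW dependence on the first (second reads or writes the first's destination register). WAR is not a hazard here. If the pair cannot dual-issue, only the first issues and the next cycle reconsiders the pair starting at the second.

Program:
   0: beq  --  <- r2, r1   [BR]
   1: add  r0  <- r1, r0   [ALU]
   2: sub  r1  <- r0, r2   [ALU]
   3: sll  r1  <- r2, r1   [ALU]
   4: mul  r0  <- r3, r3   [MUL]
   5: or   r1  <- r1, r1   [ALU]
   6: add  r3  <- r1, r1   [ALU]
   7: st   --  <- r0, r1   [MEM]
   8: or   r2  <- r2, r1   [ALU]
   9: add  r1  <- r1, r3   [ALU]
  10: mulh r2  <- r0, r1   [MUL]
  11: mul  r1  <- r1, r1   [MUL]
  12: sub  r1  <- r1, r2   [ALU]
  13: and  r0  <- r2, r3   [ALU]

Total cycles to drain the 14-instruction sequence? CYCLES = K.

t=0 i0,i1:beq+add ; pair
t=1 i2:sub ; RAW+WAW r1
t=2 i3,i4:sll+mul ; pair
t=3 i5:or ; RAW r1
t=4 i6,i7:add+st ; pair
t=5 i8,i9:or+add ; pair
t=6 i10:mulh ; no-port MUL/MUL
t=7 i11:mul ; RAW+WAW r1
t=8 i12,i13:sub+and ; pair

CYCLES = 9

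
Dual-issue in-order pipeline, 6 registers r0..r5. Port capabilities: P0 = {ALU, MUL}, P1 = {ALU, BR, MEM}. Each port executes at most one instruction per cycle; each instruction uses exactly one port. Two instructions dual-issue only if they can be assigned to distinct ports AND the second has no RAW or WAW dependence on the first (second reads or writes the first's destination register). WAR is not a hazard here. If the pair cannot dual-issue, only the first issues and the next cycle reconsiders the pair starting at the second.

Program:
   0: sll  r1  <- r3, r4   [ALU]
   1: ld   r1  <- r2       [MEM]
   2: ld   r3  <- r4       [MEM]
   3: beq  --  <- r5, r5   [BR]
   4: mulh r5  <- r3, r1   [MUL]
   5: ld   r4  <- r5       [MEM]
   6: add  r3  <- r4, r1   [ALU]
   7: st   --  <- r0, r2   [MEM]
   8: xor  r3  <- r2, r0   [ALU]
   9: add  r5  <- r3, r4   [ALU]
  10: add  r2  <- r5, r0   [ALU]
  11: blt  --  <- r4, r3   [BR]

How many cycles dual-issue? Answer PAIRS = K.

PAIRS = 3

0. sll @i0  | WAW r1
1. ld @i1  | no-port MEM/MEM
2. ld @i2  | no-port MEM/BR
3. beq/mulh @i3,i4  | pair
4. ld @i5  | RAW r4
5. add/st @i6,i7  | pair
6. xor @i8  | RAW r3
7. add @i9  | RAW r5
8. add/blt @i10,i11  | pair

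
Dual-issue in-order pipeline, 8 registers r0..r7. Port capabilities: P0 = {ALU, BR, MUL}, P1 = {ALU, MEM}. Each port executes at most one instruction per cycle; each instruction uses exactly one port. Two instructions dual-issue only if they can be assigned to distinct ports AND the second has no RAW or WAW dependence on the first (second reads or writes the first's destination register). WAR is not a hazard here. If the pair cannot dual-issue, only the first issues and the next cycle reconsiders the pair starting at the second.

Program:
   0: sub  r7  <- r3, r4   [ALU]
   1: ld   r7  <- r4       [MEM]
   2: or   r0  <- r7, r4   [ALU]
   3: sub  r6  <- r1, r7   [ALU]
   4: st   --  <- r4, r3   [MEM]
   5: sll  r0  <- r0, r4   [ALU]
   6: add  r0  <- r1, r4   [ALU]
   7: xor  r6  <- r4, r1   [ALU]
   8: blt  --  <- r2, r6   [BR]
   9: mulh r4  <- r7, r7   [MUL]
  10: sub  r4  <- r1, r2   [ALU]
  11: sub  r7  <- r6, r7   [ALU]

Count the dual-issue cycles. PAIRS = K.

PAIRS = 4

#0 head=0: sub.ALU i0 WAW r7
#1 head=1: ld.MEM i1 RAW r7
#2 head=2: or.ALU+sub.ALU i2/i3 dual
#3 head=4: st.MEM+sll.ALU i4/i5 dual
#4 head=6: add.ALU+xor.ALU i6/i7 dual
#5 head=8: blt.BR i8 no-port BR/MUL
#6 head=9: mulh.MUL i9 WAW r4
#7 head=10: sub.ALU+sub.ALU i10/i11 dual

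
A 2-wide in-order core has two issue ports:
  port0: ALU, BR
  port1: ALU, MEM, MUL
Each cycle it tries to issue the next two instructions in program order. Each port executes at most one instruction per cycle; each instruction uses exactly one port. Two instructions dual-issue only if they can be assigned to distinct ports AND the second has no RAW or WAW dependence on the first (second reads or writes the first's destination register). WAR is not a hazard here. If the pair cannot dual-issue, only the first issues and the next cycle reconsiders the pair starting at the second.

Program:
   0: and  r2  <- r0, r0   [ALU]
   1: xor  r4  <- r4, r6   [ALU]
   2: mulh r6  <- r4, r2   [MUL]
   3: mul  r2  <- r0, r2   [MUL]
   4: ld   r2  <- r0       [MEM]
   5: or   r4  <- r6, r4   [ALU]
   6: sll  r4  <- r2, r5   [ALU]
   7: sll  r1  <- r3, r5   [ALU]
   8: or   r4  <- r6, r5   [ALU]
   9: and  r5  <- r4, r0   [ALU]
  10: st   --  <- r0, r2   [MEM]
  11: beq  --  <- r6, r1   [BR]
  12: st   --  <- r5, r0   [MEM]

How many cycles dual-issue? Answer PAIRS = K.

[0] i0,i1  and.ALU xor.ALU  -- pair
[1] i2  mulh.MUL  -- no-port MUL/MUL
[2] i3  mul.MUL  -- no-port MUL/MEM
[3] i4,i5  ld.MEM or.ALU  -- pair
[4] i6,i7  sll.ALU sll.ALU  -- pair
[5] i8  or.ALU  -- RAW r4
[6] i9,i10  and.ALU st.MEM  -- pair
[7] i11,i12  beq.BR st.MEM  -- pair

PAIRS = 5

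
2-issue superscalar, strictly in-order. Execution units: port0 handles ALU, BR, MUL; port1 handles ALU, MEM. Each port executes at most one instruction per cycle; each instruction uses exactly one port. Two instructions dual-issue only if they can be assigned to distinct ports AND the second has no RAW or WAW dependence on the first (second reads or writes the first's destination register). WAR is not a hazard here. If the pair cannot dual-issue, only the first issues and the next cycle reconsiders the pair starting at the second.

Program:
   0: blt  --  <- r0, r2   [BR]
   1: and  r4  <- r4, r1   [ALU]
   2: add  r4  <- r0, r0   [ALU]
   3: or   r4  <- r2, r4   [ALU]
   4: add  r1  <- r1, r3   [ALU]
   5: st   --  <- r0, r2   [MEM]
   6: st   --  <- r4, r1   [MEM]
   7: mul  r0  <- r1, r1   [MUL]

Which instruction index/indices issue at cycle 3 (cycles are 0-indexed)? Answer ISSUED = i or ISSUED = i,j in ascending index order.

ISSUED = 5

0. blt;and @i0+i1  | 2-wide
1. add @i2  | RAW+WAW r4
2. or;add @i3+i4  | 2-wide
3. st @i5  | no-port MEM/MEM
4. st;mul @i6+i7  | 2-wide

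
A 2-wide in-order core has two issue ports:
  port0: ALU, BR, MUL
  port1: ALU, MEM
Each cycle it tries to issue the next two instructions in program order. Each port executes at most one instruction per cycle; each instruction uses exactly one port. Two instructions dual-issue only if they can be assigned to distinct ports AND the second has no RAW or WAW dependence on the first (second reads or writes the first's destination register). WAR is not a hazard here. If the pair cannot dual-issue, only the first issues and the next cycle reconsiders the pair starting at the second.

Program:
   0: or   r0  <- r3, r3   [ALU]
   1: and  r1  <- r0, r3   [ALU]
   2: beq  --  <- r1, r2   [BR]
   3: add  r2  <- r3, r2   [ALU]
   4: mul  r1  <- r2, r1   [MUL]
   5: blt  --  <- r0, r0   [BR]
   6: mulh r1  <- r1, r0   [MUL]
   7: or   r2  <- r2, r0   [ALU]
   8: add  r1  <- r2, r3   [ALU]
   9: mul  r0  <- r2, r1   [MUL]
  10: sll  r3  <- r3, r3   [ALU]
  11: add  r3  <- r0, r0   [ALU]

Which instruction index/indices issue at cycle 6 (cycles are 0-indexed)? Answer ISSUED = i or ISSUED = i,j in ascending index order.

ISSUED = 8

[0] i0  or  -- RAW r0
[1] i1  and  -- RAW r1
[2] i2&i3  beq add  -- 2-wide
[3] i4  mul  -- no-port MUL/BR
[4] i5  blt  -- no-port BR/MUL
[5] i6&i7  mulh or  -- 2-wide
[6] i8  add  -- RAW r1
[7] i9&i10  mul sll  -- 2-wide
[8] i11  add  -- tail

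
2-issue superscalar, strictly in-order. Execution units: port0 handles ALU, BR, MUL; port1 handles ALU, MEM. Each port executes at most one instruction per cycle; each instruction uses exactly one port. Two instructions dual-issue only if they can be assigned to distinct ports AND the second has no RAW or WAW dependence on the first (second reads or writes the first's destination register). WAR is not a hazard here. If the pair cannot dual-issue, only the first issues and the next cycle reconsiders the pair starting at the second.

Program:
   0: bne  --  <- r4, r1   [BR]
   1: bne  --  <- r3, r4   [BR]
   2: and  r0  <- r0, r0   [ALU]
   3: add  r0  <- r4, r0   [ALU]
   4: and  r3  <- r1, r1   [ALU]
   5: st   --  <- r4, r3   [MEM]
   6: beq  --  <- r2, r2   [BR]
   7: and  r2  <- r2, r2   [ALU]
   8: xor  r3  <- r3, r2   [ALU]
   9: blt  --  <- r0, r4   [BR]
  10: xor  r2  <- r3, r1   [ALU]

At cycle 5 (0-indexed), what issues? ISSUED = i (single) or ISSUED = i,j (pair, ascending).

  cy0 -> i0 (bne.BR) no-port BR/BR
  cy1 -> i1/i2 (bne.BR+and.ALU) dual
  cy2 -> i3/i4 (add.ALU+and.ALU) dual
  cy3 -> i5/i6 (st.MEM+beq.BR) dual
  cy4 -> i7 (and.ALU) RAW r2
  cy5 -> i8/i9 (xor.ALU+blt.BR) dual
  cy6 -> i10 (xor.ALU) tail

ISSUED = 8,9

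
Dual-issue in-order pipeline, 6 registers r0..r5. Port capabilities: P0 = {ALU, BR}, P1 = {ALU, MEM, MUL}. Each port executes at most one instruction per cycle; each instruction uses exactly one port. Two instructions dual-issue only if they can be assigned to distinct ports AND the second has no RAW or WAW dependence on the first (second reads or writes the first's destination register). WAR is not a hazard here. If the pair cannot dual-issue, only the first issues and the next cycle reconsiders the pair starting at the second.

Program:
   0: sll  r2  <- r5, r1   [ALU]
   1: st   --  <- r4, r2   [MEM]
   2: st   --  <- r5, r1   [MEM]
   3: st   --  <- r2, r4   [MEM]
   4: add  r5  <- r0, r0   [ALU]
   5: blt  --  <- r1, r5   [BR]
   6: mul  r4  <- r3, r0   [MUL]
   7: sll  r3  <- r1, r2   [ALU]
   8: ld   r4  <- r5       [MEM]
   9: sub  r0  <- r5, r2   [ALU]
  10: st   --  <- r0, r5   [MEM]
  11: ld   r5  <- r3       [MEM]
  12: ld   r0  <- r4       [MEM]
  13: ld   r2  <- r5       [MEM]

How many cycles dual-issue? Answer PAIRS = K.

#0 head=0: sll.ALU i0 RAW r2
#1 head=1: st.MEM i1 no-port MEM/MEM
#2 head=2: st.MEM i2 no-port MEM/MEM
#3 head=3: st.MEM;add.ALU i3+i4 pair
#4 head=5: blt.BR;mul.MUL i5+i6 pair
#5 head=7: sll.ALU;ld.MEM i7+i8 pair
#6 head=9: sub.ALU i9 RAW r0
#7 head=10: st.MEM i10 no-port MEM/MEM
#8 head=11: ld.MEM i11 no-port MEM/MEM
#9 head=12: ld.MEM i12 no-port MEM/MEM
#10 head=13: ld.MEM i13 tail

PAIRS = 3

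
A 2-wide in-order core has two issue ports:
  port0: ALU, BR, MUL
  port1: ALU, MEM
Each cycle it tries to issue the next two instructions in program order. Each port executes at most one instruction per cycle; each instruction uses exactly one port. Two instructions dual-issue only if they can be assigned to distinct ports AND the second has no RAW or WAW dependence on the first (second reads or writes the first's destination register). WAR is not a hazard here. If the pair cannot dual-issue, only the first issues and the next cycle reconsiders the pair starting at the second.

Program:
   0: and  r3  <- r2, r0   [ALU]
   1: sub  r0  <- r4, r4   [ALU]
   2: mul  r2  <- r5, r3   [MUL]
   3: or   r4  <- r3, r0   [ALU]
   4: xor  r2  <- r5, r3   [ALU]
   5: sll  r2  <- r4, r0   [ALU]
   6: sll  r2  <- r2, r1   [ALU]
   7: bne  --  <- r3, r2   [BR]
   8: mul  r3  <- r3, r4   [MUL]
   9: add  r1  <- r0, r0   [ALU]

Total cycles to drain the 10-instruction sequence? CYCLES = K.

CYCLES = 7

[0] i0/i1  and.ALU+sub.ALU  -- pair
[1] i2/i3  mul.MUL+or.ALU  -- pair
[2] i4  xor.ALU  -- WAW r2
[3] i5  sll.ALU  -- RAW+WAW r2
[4] i6  sll.ALU  -- RAW r2
[5] i7  bne.BR  -- no-port BR/MUL
[6] i8/i9  mul.MUL+add.ALU  -- pair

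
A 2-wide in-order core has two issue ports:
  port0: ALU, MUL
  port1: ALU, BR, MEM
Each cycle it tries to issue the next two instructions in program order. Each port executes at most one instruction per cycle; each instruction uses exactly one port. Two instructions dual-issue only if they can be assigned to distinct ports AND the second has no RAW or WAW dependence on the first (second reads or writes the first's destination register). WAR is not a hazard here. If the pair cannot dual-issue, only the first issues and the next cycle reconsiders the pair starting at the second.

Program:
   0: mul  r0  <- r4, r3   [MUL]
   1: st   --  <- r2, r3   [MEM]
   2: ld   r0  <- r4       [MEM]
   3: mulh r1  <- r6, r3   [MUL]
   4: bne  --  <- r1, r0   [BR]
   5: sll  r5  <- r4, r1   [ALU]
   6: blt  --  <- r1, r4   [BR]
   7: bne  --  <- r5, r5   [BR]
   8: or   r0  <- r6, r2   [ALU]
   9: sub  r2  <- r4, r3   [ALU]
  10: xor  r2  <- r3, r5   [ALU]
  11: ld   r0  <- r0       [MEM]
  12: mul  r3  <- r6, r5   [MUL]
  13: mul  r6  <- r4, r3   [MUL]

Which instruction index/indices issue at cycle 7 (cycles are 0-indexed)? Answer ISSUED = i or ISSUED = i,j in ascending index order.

ISSUED = 12

#0 head=0: mul.MUL;st.MEM i0+i1 dual
#1 head=2: ld.MEM;mulh.MUL i2+i3 dual
#2 head=4: bne.BR;sll.ALU i4+i5 dual
#3 head=6: blt.BR i6 no-port BR/BR
#4 head=7: bne.BR;or.ALU i7+i8 dual
#5 head=9: sub.ALU i9 WAW r2
#6 head=10: xor.ALU;ld.MEM i10+i11 dual
#7 head=12: mul.MUL i12 no-port MUL/MUL
#8 head=13: mul.MUL i13 tail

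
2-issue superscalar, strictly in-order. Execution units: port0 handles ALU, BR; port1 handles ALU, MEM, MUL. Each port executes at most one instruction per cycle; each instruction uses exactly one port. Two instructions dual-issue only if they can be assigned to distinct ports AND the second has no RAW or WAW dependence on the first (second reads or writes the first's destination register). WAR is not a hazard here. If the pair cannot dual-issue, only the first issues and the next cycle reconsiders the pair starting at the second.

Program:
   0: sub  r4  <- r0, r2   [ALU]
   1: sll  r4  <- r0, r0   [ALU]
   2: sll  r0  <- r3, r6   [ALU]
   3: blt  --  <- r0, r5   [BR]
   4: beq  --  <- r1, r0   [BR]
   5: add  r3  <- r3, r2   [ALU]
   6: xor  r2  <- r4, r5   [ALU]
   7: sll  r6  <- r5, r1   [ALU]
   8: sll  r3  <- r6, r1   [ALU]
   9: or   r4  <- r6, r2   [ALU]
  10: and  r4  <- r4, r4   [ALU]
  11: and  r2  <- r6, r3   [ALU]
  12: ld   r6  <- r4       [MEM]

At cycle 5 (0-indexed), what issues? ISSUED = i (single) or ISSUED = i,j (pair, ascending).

[0] i0  sub.ALU  -- WAW r4
[1] i1+i2  sll.ALU+sll.ALU  -- pair
[2] i3  blt.BR  -- no-port BR/BR
[3] i4+i5  beq.BR+add.ALU  -- pair
[4] i6+i7  xor.ALU+sll.ALU  -- pair
[5] i8+i9  sll.ALU+or.ALU  -- pair
[6] i10+i11  and.ALU+and.ALU  -- pair
[7] i12  ld.MEM  -- tail

ISSUED = 8,9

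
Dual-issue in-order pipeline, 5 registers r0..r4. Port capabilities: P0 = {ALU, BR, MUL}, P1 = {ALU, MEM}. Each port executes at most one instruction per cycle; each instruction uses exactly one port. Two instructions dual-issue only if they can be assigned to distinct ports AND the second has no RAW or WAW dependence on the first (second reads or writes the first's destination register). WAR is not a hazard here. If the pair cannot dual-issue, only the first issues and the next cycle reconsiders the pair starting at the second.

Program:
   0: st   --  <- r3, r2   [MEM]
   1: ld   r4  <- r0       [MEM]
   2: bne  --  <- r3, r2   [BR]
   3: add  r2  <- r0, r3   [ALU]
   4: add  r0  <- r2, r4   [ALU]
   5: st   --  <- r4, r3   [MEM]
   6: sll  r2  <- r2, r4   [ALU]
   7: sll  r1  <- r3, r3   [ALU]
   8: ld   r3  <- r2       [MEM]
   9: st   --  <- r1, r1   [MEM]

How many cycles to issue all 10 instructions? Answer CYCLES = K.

CYCLES = 7

[0] i0  st  -- no-port MEM/MEM
[1] i1&i2  ld;bne  -- dual
[2] i3  add  -- RAW r2
[3] i4&i5  add;st  -- dual
[4] i6&i7  sll;sll  -- dual
[5] i8  ld  -- no-port MEM/MEM
[6] i9  st  -- tail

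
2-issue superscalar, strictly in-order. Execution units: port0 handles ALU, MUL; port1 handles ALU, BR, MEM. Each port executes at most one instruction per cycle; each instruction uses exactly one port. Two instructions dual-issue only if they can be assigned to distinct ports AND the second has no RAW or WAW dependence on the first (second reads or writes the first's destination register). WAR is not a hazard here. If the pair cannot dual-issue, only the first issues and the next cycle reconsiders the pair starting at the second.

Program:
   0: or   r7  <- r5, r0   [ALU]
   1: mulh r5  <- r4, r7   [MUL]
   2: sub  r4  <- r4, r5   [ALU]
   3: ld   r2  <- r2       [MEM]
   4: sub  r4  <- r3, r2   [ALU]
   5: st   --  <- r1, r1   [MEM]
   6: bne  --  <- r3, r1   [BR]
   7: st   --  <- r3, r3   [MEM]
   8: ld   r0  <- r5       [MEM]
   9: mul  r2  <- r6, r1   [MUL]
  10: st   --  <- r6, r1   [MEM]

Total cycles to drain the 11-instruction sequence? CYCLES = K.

c0: i0 or.ALU  RAW r7
c1: i1 mulh.MUL  RAW r5
c2: i2&i3 sub.ALU ld.MEM  pair
c3: i4&i5 sub.ALU st.MEM  pair
c4: i6 bne.BR  no-port BR/MEM
c5: i7 st.MEM  no-port MEM/MEM
c6: i8&i9 ld.MEM mul.MUL  pair
c7: i10 st.MEM  tail

CYCLES = 8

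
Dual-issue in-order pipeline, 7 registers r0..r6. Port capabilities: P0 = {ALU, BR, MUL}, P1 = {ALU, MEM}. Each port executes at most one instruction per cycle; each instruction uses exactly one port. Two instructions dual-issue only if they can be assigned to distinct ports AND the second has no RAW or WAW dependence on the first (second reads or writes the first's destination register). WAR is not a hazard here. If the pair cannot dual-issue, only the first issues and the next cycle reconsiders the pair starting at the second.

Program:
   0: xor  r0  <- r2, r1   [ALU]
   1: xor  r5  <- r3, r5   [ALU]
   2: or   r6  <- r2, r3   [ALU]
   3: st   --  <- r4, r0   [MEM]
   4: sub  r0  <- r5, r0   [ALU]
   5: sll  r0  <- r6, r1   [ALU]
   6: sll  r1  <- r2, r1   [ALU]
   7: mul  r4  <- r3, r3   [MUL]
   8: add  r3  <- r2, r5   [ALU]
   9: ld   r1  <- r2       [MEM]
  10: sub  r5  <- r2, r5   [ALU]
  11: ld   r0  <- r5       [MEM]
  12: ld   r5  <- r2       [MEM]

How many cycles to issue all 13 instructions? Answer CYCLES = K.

CYCLES = 8

t=0 i0,i1:xor.ALU xor.ALU ; dual
t=1 i2,i3:or.ALU st.MEM ; dual
t=2 i4:sub.ALU ; WAW r0
t=3 i5,i6:sll.ALU sll.ALU ; dual
t=4 i7,i8:mul.MUL add.ALU ; dual
t=5 i9,i10:ld.MEM sub.ALU ; dual
t=6 i11:ld.MEM ; no-port MEM/MEM
t=7 i12:ld.MEM ; tail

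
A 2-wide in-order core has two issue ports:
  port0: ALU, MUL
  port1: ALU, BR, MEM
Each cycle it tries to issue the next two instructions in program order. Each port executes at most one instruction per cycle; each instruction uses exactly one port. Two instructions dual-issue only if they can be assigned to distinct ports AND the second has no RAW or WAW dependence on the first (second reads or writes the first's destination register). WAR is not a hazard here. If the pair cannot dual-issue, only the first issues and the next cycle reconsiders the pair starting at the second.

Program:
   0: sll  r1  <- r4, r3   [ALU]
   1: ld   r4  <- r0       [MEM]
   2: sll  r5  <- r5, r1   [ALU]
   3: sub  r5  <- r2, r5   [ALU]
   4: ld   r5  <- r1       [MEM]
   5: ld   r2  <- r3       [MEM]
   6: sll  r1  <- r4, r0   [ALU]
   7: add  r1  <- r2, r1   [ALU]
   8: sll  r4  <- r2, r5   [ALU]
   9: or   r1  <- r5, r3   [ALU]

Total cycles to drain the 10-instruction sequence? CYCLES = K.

CYCLES = 7

t=0 i0,i1:sll.ALU/ld.MEM ; pair
t=1 i2:sll.ALU ; RAW+WAW r5
t=2 i3:sub.ALU ; WAW r5
t=3 i4:ld.MEM ; no-port MEM/MEM
t=4 i5,i6:ld.MEM/sll.ALU ; pair
t=5 i7,i8:add.ALU/sll.ALU ; pair
t=6 i9:or.ALU ; tail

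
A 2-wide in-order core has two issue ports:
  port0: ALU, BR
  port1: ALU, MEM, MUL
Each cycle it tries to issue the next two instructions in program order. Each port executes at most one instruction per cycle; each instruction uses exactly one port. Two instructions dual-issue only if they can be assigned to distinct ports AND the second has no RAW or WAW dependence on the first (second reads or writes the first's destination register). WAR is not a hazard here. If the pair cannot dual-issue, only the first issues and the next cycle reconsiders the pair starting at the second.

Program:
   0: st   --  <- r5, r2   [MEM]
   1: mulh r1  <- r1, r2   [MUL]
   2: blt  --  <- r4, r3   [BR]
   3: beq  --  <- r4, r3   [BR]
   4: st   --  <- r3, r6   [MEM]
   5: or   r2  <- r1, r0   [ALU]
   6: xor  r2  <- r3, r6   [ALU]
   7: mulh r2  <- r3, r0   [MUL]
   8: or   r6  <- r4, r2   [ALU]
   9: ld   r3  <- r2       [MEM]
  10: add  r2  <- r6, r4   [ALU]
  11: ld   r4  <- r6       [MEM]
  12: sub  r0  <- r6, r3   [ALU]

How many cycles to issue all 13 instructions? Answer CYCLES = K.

CYCLES = 9

  cy0 -> i0 (st.MEM) no-port MEM/MUL
  cy1 -> i1/i2 (mulh.MUL/blt.BR) dual
  cy2 -> i3/i4 (beq.BR/st.MEM) dual
  cy3 -> i5 (or.ALU) WAW r2
  cy4 -> i6 (xor.ALU) WAW r2
  cy5 -> i7 (mulh.MUL) RAW r2
  cy6 -> i8/i9 (or.ALU/ld.MEM) dual
  cy7 -> i10/i11 (add.ALU/ld.MEM) dual
  cy8 -> i12 (sub.ALU) tail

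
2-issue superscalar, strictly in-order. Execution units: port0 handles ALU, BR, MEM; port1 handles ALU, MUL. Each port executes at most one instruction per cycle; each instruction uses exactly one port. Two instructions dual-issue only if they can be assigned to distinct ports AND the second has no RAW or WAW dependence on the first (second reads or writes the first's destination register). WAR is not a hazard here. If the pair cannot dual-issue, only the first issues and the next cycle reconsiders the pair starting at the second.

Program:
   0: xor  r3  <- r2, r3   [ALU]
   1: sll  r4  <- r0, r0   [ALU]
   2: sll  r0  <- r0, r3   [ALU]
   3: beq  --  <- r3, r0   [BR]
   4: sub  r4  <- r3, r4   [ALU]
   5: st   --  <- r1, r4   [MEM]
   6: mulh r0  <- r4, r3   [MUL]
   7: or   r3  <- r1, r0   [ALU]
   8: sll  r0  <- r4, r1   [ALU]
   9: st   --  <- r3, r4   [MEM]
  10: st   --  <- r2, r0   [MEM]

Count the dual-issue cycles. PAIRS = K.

c0: i0/i1 xor/sll  2-wide
c1: i2 sll  RAW r0
c2: i3/i4 beq/sub  2-wide
c3: i5/i6 st/mulh  2-wide
c4: i7/i8 or/sll  2-wide
c5: i9 st  no-port MEM/MEM
c6: i10 st  tail

PAIRS = 4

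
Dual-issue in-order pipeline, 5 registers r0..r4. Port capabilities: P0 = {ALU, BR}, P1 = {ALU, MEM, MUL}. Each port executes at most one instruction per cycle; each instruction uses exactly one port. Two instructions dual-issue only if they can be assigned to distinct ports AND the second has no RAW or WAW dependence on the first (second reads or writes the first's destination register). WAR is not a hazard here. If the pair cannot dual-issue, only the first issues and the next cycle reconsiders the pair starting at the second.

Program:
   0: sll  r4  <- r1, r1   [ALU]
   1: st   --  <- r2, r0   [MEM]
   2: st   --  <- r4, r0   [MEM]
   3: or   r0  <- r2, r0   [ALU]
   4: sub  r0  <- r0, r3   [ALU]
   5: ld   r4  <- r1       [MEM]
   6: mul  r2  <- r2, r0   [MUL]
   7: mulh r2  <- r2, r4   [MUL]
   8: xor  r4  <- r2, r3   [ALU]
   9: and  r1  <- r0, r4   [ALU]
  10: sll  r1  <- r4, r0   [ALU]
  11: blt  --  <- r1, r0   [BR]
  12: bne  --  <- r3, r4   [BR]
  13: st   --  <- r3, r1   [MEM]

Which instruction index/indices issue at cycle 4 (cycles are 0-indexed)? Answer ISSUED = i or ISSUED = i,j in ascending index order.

  cy0 -> i0+i1 (sll;st) 2-wide
  cy1 -> i2+i3 (st;or) 2-wide
  cy2 -> i4+i5 (sub;ld) 2-wide
  cy3 -> i6 (mul) no-port MUL/MUL
  cy4 -> i7 (mulh) RAW r2
  cy5 -> i8 (xor) RAW r4
  cy6 -> i9 (and) WAW r1
  cy7 -> i10 (sll) RAW r1
  cy8 -> i11 (blt) no-port BR/BR
  cy9 -> i12+i13 (bne;st) 2-wide

ISSUED = 7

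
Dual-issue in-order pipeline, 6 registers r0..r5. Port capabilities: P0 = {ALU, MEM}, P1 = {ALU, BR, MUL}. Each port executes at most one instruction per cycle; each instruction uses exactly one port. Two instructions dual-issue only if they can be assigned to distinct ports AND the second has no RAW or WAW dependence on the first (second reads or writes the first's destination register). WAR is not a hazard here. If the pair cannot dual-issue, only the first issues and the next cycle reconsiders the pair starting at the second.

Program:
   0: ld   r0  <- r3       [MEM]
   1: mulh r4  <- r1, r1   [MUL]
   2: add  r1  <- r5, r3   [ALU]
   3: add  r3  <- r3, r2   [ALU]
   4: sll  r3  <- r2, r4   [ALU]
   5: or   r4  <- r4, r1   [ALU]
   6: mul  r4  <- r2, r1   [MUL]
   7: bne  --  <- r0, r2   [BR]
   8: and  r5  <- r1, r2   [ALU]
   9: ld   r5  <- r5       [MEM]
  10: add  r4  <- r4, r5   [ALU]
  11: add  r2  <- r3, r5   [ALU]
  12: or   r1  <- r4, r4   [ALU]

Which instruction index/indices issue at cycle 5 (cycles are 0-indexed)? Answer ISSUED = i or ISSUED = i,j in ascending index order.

c0: i0/i1 ld;mulh  dual
c1: i2/i3 add;add  dual
c2: i4/i5 sll;or  dual
c3: i6 mul  no-port MUL/BR
c4: i7/i8 bne;and  dual
c5: i9 ld  RAW r5
c6: i10/i11 add;add  dual
c7: i12 or  tail

ISSUED = 9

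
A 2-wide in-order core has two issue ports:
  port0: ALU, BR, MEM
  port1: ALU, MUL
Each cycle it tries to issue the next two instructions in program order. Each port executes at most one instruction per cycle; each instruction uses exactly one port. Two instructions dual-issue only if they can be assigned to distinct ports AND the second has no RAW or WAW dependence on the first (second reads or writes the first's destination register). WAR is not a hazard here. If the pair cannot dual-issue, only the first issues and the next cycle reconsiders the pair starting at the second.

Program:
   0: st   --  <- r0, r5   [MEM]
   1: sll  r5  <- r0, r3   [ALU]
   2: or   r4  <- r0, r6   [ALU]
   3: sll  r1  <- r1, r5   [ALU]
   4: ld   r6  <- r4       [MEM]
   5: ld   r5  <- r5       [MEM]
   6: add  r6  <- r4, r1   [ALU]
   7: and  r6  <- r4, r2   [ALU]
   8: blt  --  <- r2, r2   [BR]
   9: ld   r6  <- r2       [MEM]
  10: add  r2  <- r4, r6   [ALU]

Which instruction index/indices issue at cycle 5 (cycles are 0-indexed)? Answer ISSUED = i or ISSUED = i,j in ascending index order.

ISSUED = 9

  cy0 -> i0/i1 (st.MEM/sll.ALU) 2-wide
  cy1 -> i2/i3 (or.ALU/sll.ALU) 2-wide
  cy2 -> i4 (ld.MEM) no-port MEM/MEM
  cy3 -> i5/i6 (ld.MEM/add.ALU) 2-wide
  cy4 -> i7/i8 (and.ALU/blt.BR) 2-wide
  cy5 -> i9 (ld.MEM) RAW r6
  cy6 -> i10 (add.ALU) tail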